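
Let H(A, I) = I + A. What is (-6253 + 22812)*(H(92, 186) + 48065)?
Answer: 800511737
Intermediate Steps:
H(A, I) = A + I
(-6253 + 22812)*(H(92, 186) + 48065) = (-6253 + 22812)*((92 + 186) + 48065) = 16559*(278 + 48065) = 16559*48343 = 800511737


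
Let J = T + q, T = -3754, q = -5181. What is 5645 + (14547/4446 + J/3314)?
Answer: 533218988/94449 ≈ 5645.6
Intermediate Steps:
J = -8935 (J = -3754 - 5181 = -8935)
5645 + (14547/4446 + J/3314) = 5645 + (14547/4446 - 8935/3314) = 5645 + (14547*(1/4446) - 8935*1/3314) = 5645 + (373/114 - 8935/3314) = 5645 + 54383/94449 = 533218988/94449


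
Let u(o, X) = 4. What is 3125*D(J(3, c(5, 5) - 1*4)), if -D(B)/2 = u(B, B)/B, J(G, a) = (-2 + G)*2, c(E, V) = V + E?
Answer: -12500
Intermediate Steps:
c(E, V) = E + V
J(G, a) = -4 + 2*G
D(B) = -8/B
3125*D(J(3, c(5, 5) - 1*4)) = 3125*(-8/(-4 + 2*3)) = 3125*(-8/(-4 + 6)) = 3125*(-8/2) = 3125*(-8*½) = 3125*(-4) = -12500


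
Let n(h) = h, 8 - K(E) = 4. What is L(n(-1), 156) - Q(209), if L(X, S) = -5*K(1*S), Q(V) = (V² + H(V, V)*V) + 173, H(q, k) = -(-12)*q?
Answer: -568046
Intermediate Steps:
K(E) = 4 (K(E) = 8 - 1*4 = 8 - 4 = 4)
H(q, k) = 12*q
Q(V) = 173 + 13*V² (Q(V) = (V² + (12*V)*V) + 173 = (V² + 12*V²) + 173 = 13*V² + 173 = 173 + 13*V²)
L(X, S) = -20 (L(X, S) = -5*4 = -20)
L(n(-1), 156) - Q(209) = -20 - (173 + 13*209²) = -20 - (173 + 13*43681) = -20 - (173 + 567853) = -20 - 1*568026 = -20 - 568026 = -568046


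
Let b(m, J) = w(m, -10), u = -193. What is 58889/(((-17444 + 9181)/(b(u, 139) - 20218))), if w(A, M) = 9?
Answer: 1190087801/8263 ≈ 1.4403e+5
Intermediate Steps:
b(m, J) = 9
58889/(((-17444 + 9181)/(b(u, 139) - 20218))) = 58889/(((-17444 + 9181)/(9 - 20218))) = 58889/((-8263/(-20209))) = 58889/((-8263*(-1/20209))) = 58889/(8263/20209) = 58889*(20209/8263) = 1190087801/8263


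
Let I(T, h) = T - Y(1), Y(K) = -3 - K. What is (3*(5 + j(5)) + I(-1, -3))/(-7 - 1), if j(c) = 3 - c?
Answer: -3/2 ≈ -1.5000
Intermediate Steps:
I(T, h) = 4 + T (I(T, h) = T - (-3 - 1*1) = T - (-3 - 1) = T - 1*(-4) = T + 4 = 4 + T)
(3*(5 + j(5)) + I(-1, -3))/(-7 - 1) = (3*(5 + (3 - 1*5)) + (4 - 1))/(-7 - 1) = (3*(5 + (3 - 5)) + 3)/(-8) = -(3*(5 - 2) + 3)/8 = -(3*3 + 3)/8 = -(9 + 3)/8 = -⅛*12 = -3/2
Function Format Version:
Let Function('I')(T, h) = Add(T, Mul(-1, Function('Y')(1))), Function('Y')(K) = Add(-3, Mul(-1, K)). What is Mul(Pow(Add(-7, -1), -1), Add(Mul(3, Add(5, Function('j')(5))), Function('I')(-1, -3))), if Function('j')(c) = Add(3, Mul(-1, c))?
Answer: Rational(-3, 2) ≈ -1.5000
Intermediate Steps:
Function('I')(T, h) = Add(4, T) (Function('I')(T, h) = Add(T, Mul(-1, Add(-3, Mul(-1, 1)))) = Add(T, Mul(-1, Add(-3, -1))) = Add(T, Mul(-1, -4)) = Add(T, 4) = Add(4, T))
Mul(Pow(Add(-7, -1), -1), Add(Mul(3, Add(5, Function('j')(5))), Function('I')(-1, -3))) = Mul(Pow(Add(-7, -1), -1), Add(Mul(3, Add(5, Add(3, Mul(-1, 5)))), Add(4, -1))) = Mul(Pow(-8, -1), Add(Mul(3, Add(5, Add(3, -5))), 3)) = Mul(Rational(-1, 8), Add(Mul(3, Add(5, -2)), 3)) = Mul(Rational(-1, 8), Add(Mul(3, 3), 3)) = Mul(Rational(-1, 8), Add(9, 3)) = Mul(Rational(-1, 8), 12) = Rational(-3, 2)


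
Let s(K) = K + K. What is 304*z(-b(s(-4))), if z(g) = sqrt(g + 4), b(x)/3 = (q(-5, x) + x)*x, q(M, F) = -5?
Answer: 608*I*sqrt(77) ≈ 5335.2*I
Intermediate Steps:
s(K) = 2*K
b(x) = 3*x*(-5 + x) (b(x) = 3*((-5 + x)*x) = 3*(x*(-5 + x)) = 3*x*(-5 + x))
z(g) = sqrt(4 + g)
304*z(-b(s(-4))) = 304*sqrt(4 - 3*2*(-4)*(-5 + 2*(-4))) = 304*sqrt(4 - 3*(-8)*(-5 - 8)) = 304*sqrt(4 - 3*(-8)*(-13)) = 304*sqrt(4 - 1*312) = 304*sqrt(4 - 312) = 304*sqrt(-308) = 304*(2*I*sqrt(77)) = 608*I*sqrt(77)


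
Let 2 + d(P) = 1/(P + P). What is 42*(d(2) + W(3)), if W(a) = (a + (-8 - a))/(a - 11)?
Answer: -63/2 ≈ -31.500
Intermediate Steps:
W(a) = -8/(-11 + a)
d(P) = -2 + 1/(2*P) (d(P) = -2 + 1/(P + P) = -2 + 1/(2*P))
42*(d(2) + W(3)) = 42*((-2 + (½)/2) - 8/(-11 + 3)) = 42*((-2 + (½)*(½)) - 8/(-8)) = 42*((-2 + ¼) - 8*(-⅛)) = 42*(-7/4 + 1) = 42*(-¾) = -63/2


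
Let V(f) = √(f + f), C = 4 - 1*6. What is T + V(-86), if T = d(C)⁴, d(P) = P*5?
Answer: 10000 + 2*I*√43 ≈ 10000.0 + 13.115*I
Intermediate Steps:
C = -2 (C = 4 - 6 = -2)
d(P) = 5*P
V(f) = √2*√f (V(f) = √(2*f) = √2*√f)
T = 10000 (T = (5*(-2))⁴ = (-10)⁴ = 10000)
T + V(-86) = 10000 + √2*√(-86) = 10000 + √2*(I*√86) = 10000 + 2*I*√43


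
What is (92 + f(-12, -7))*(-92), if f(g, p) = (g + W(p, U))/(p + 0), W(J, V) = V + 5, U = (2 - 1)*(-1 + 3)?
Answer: -59708/7 ≈ -8529.7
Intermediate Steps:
U = 2 (U = 1*2 = 2)
W(J, V) = 5 + V
f(g, p) = (7 + g)/p (f(g, p) = (g + (5 + 2))/(p + 0) = (g + 7)/p = (7 + g)/p)
(92 + f(-12, -7))*(-92) = (92 + (7 - 12)/(-7))*(-92) = (92 - ⅐*(-5))*(-92) = (92 + 5/7)*(-92) = (649/7)*(-92) = -59708/7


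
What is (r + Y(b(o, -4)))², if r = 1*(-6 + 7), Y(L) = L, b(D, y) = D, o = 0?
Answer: 1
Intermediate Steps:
r = 1 (r = 1*1 = 1)
(r + Y(b(o, -4)))² = (1 + 0)² = 1² = 1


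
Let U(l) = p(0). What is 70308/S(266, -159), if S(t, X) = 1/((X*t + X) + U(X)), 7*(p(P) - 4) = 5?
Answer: -2984454072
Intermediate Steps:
p(P) = 33/7 (p(P) = 4 + (⅐)*5 = 4 + 5/7 = 33/7)
U(l) = 33/7
S(t, X) = 1/(33/7 + X + X*t) (S(t, X) = 1/((X*t + X) + 33/7) = 1/((X + X*t) + 33/7) = 1/(33/7 + X + X*t))
70308/S(266, -159) = 70308/((7/(33 + 7*(-159) + 7*(-159)*266))) = 70308/((7/(33 - 1113 - 296058))) = 70308/((7/(-297138))) = 70308/((7*(-1/297138))) = 70308/(-7/297138) = 70308*(-297138/7) = -2984454072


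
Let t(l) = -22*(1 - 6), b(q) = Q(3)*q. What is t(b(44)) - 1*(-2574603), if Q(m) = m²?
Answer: 2574713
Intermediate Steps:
b(q) = 9*q (b(q) = 3²*q = 9*q)
t(l) = 110 (t(l) = -22*(-5) = 110)
t(b(44)) - 1*(-2574603) = 110 - 1*(-2574603) = 110 + 2574603 = 2574713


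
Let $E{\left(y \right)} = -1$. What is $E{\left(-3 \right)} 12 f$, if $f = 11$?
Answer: $-132$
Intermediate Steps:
$E{\left(-3 \right)} 12 f = \left(-1\right) 12 \cdot 11 = \left(-12\right) 11 = -132$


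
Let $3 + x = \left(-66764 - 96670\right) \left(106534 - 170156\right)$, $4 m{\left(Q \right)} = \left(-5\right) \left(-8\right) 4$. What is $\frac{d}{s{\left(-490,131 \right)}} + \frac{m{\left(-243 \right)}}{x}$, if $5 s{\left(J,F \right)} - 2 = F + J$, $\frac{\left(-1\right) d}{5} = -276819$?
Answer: $- \frac{4797272321893973}{247472351091} \approx -19385.0$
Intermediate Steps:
$d = 1384095$ ($d = \left(-5\right) \left(-276819\right) = 1384095$)
$m{\left(Q \right)} = 40$ ($m{\left(Q \right)} = \frac{\left(-5\right) \left(-8\right) 4}{4} = \frac{40 \cdot 4}{4} = \frac{1}{4} \cdot 160 = 40$)
$s{\left(J,F \right)} = \frac{2}{5} + \frac{F}{5} + \frac{J}{5}$ ($s{\left(J,F \right)} = \frac{2}{5} + \frac{F + J}{5} = \frac{2}{5} + \left(\frac{F}{5} + \frac{J}{5}\right) = \frac{2}{5} + \frac{F}{5} + \frac{J}{5}$)
$x = 10397997945$ ($x = -3 + \left(-66764 - 96670\right) \left(106534 - 170156\right) = -3 - -10397997948 = -3 + 10397997948 = 10397997945$)
$\frac{d}{s{\left(-490,131 \right)}} + \frac{m{\left(-243 \right)}}{x} = \frac{1384095}{\frac{2}{5} + \frac{1}{5} \cdot 131 + \frac{1}{5} \left(-490\right)} + \frac{40}{10397997945} = \frac{1384095}{\frac{2}{5} + \frac{131}{5} - 98} + 40 \cdot \frac{1}{10397997945} = \frac{1384095}{- \frac{357}{5}} + \frac{8}{2079599589} = 1384095 \left(- \frac{5}{357}\right) + \frac{8}{2079599589} = - \frac{2306825}{119} + \frac{8}{2079599589} = - \frac{4797272321893973}{247472351091}$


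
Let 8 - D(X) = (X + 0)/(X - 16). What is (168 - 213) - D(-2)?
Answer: -476/9 ≈ -52.889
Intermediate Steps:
D(X) = 8 - X/(-16 + X) (D(X) = 8 - (X + 0)/(X - 16) = 8 - X/(-16 + X))
(168 - 213) - D(-2) = (168 - 213) - (-128 + 7*(-2))/(-16 - 2) = -45 - (-128 - 14)/(-18) = -45 - (-1)*(-142)/18 = -45 - 1*71/9 = -45 - 71/9 = -476/9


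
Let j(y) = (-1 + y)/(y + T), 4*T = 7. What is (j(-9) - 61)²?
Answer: 2989441/841 ≈ 3554.6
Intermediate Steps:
T = 7/4 (T = (¼)*7 = 7/4 ≈ 1.7500)
j(y) = (-1 + y)/(7/4 + y) (j(y) = (-1 + y)/(y + 7/4) = (-1 + y)/(7/4 + y))
(j(-9) - 61)² = (4*(-1 - 9)/(7 + 4*(-9)) - 61)² = (4*(-10)/(7 - 36) - 61)² = (4*(-10)/(-29) - 61)² = (4*(-1/29)*(-10) - 61)² = (40/29 - 61)² = (-1729/29)² = 2989441/841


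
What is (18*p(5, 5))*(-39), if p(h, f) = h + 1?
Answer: -4212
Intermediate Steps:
p(h, f) = 1 + h
(18*p(5, 5))*(-39) = (18*(1 + 5))*(-39) = (18*6)*(-39) = 108*(-39) = -4212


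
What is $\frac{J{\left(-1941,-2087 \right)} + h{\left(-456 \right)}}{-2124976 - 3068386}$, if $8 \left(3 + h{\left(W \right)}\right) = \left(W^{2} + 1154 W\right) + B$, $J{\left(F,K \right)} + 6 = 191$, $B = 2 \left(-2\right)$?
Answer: $\frac{79209}{10386724} \approx 0.007626$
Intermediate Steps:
$B = -4$
$J{\left(F,K \right)} = 185$ ($J{\left(F,K \right)} = -6 + 191 = 185$)
$h{\left(W \right)} = - \frac{7}{2} + \frac{W^{2}}{8} + \frac{577 W}{4}$ ($h{\left(W \right)} = -3 + \frac{\left(W^{2} + 1154 W\right) - 4}{8} = -3 + \frac{-4 + W^{2} + 1154 W}{8} = -3 + \left(- \frac{1}{2} + \frac{W^{2}}{8} + \frac{577 W}{4}\right) = - \frac{7}{2} + \frac{W^{2}}{8} + \frac{577 W}{4}$)
$\frac{J{\left(-1941,-2087 \right)} + h{\left(-456 \right)}}{-2124976 - 3068386} = \frac{185 + \left(- \frac{7}{2} + \frac{\left(-456\right)^{2}}{8} + \frac{577}{4} \left(-456\right)\right)}{-2124976 - 3068386} = \frac{185 - \frac{79579}{2}}{-5193362} = \left(185 - \frac{79579}{2}\right) \left(- \frac{1}{5193362}\right) = \left(- \frac{79209}{2}\right) \left(- \frac{1}{5193362}\right) = \frac{79209}{10386724}$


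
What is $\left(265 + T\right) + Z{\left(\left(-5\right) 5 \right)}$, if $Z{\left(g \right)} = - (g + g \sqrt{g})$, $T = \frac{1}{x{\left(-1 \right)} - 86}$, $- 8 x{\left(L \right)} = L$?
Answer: $\frac{199222}{687} + 125 i \approx 289.99 + 125.0 i$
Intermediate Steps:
$x{\left(L \right)} = - \frac{L}{8}$
$T = - \frac{8}{687}$ ($T = \frac{1}{\left(- \frac{1}{8}\right) \left(-1\right) - 86} = \frac{1}{\frac{1}{8} - 86} = \frac{1}{- \frac{687}{8}} = - \frac{8}{687} \approx -0.011645$)
$Z{\left(g \right)} = - g - g^{\frac{3}{2}}$ ($Z{\left(g \right)} = - (g + g^{\frac{3}{2}}) = - g - g^{\frac{3}{2}}$)
$\left(265 + T\right) + Z{\left(\left(-5\right) 5 \right)} = \left(265 - \frac{8}{687}\right) - \left(-25 + \left(\left(-5\right) 5\right)^{\frac{3}{2}}\right) = \frac{182047}{687} - \left(-25 + \left(-25\right)^{\frac{3}{2}}\right) = \frac{182047}{687} + \left(25 - - 125 i\right) = \frac{182047}{687} + \left(25 + 125 i\right) = \frac{199222}{687} + 125 i$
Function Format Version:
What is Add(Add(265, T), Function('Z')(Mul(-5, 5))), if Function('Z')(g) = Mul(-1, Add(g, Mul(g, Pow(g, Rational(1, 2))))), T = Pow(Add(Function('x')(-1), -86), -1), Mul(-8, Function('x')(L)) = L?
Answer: Add(Rational(199222, 687), Mul(125, I)) ≈ Add(289.99, Mul(125.00, I))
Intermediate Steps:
Function('x')(L) = Mul(Rational(-1, 8), L)
T = Rational(-8, 687) (T = Pow(Add(Mul(Rational(-1, 8), -1), -86), -1) = Pow(Add(Rational(1, 8), -86), -1) = Pow(Rational(-687, 8), -1) = Rational(-8, 687) ≈ -0.011645)
Function('Z')(g) = Add(Mul(-1, g), Mul(-1, Pow(g, Rational(3, 2)))) (Function('Z')(g) = Mul(-1, Add(g, Pow(g, Rational(3, 2)))) = Add(Mul(-1, g), Mul(-1, Pow(g, Rational(3, 2)))))
Add(Add(265, T), Function('Z')(Mul(-5, 5))) = Add(Add(265, Rational(-8, 687)), Add(Mul(-1, Mul(-5, 5)), Mul(-1, Pow(Mul(-5, 5), Rational(3, 2))))) = Add(Rational(182047, 687), Add(Mul(-1, -25), Mul(-1, Pow(-25, Rational(3, 2))))) = Add(Rational(182047, 687), Add(25, Mul(-1, Mul(-125, I)))) = Add(Rational(182047, 687), Add(25, Mul(125, I))) = Add(Rational(199222, 687), Mul(125, I))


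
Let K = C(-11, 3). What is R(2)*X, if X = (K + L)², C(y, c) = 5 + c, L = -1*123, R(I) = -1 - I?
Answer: -39675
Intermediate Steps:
L = -123
K = 8 (K = 5 + 3 = 8)
X = 13225 (X = (8 - 123)² = (-115)² = 13225)
R(2)*X = (-1 - 1*2)*13225 = (-1 - 2)*13225 = -3*13225 = -39675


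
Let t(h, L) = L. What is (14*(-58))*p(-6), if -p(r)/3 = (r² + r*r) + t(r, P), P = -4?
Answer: 165648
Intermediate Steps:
p(r) = 12 - 6*r² (p(r) = -3*((r² + r*r) - 4) = -3*((r² + r²) - 4) = -3*(2*r² - 4) = -3*(-4 + 2*r²) = 12 - 6*r²)
(14*(-58))*p(-6) = (14*(-58))*(12 - 6*(-6)²) = -812*(12 - 6*36) = -812*(12 - 216) = -812*(-204) = 165648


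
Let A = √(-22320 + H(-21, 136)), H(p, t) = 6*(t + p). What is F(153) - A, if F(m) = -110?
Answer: -110 - I*√21630 ≈ -110.0 - 147.07*I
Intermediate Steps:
H(p, t) = 6*p + 6*t (H(p, t) = 6*(p + t) = 6*p + 6*t)
A = I*√21630 (A = √(-22320 + (6*(-21) + 6*136)) = √(-22320 + (-126 + 816)) = √(-22320 + 690) = √(-21630) = I*√21630 ≈ 147.07*I)
F(153) - A = -110 - I*√21630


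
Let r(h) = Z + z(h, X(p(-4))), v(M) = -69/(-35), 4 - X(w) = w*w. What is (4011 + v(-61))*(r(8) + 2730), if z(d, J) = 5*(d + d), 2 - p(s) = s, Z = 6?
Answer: 395518464/35 ≈ 1.1301e+7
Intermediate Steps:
p(s) = 2 - s
X(w) = 4 - w² (X(w) = 4 - w*w = 4 - w²)
z(d, J) = 10*d (z(d, J) = 5*(2*d) = 10*d)
v(M) = 69/35 (v(M) = -69*(-1/35) = 69/35)
r(h) = 6 + 10*h
(4011 + v(-61))*(r(8) + 2730) = (4011 + 69/35)*((6 + 10*8) + 2730) = 140454*((6 + 80) + 2730)/35 = 140454*(86 + 2730)/35 = (140454/35)*2816 = 395518464/35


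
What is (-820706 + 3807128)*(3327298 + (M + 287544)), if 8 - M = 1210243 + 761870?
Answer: 4905905917014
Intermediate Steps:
M = -1972105 (M = 8 - (1210243 + 761870) = 8 - 1*1972113 = 8 - 1972113 = -1972105)
(-820706 + 3807128)*(3327298 + (M + 287544)) = (-820706 + 3807128)*(3327298 + (-1972105 + 287544)) = 2986422*(3327298 - 1684561) = 2986422*1642737 = 4905905917014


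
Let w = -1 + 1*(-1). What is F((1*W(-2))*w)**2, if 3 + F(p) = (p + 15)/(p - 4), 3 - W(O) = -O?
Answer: 961/36 ≈ 26.694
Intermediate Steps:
w = -2 (w = -1 - 1 = -2)
W(O) = 3 + O (W(O) = 3 - (-1)*O = 3 + O)
F(p) = -3 + (15 + p)/(-4 + p) (F(p) = -3 + (p + 15)/(p - 4) = -3 + (15 + p)/(-4 + p))
F((1*W(-2))*w)**2 = ((27 - 2*1*(3 - 2)*(-2))/(-4 + (1*(3 - 2))*(-2)))**2 = ((27 - 2*1*1*(-2))/(-4 + (1*1)*(-2)))**2 = ((27 - 2*(-2))/(-4 + 1*(-2)))**2 = ((27 - 2*(-2))/(-4 - 2))**2 = ((27 + 4)/(-6))**2 = (-1/6*31)**2 = (-31/6)**2 = 961/36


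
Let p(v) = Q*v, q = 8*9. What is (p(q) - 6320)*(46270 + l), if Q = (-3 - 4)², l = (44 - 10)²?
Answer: -132413392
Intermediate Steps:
q = 72
l = 1156 (l = 34² = 1156)
Q = 49 (Q = (-7)² = 49)
p(v) = 49*v
(p(q) - 6320)*(46270 + l) = (49*72 - 6320)*(46270 + 1156) = (3528 - 6320)*47426 = -2792*47426 = -132413392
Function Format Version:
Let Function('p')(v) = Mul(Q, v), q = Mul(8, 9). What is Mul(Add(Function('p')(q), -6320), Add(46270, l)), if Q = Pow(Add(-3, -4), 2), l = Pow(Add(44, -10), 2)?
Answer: -132413392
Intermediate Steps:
q = 72
l = 1156 (l = Pow(34, 2) = 1156)
Q = 49 (Q = Pow(-7, 2) = 49)
Function('p')(v) = Mul(49, v)
Mul(Add(Function('p')(q), -6320), Add(46270, l)) = Mul(Add(Mul(49, 72), -6320), Add(46270, 1156)) = Mul(Add(3528, -6320), 47426) = Mul(-2792, 47426) = -132413392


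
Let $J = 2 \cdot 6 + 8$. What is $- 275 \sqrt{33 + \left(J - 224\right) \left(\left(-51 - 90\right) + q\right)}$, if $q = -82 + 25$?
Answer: $- 9625 \sqrt{33} \approx -55291.0$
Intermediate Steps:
$q = -57$
$J = 20$ ($J = 12 + 8 = 20$)
$- 275 \sqrt{33 + \left(J - 224\right) \left(\left(-51 - 90\right) + q\right)} = - 275 \sqrt{33 + \left(20 - 224\right) \left(\left(-51 - 90\right) - 57\right)} = - 275 \sqrt{33 - 204 \left(-141 - 57\right)} = - 275 \sqrt{33 - -40392} = - 275 \sqrt{33 + 40392} = - 275 \sqrt{40425} = - 275 \cdot 35 \sqrt{33} = - 9625 \sqrt{33}$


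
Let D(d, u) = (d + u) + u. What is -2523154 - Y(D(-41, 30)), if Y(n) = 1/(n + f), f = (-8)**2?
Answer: -209421783/83 ≈ -2.5232e+6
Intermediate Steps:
D(d, u) = d + 2*u
f = 64
Y(n) = 1/(64 + n) (Y(n) = 1/(n + 64) = 1/(64 + n))
-2523154 - Y(D(-41, 30)) = -2523154 - 1/(64 + (-41 + 2*30)) = -2523154 - 1/(64 + (-41 + 60)) = -2523154 - 1/(64 + 19) = -2523154 - 1/83 = -209421783/83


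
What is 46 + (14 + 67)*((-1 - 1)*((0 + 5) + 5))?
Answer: -1574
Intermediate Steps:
46 + (14 + 67)*((-1 - 1)*((0 + 5) + 5)) = 46 + 81*(-2*(5 + 5)) = 46 + 81*(-2*10) = 46 + 81*(-20) = 46 - 1620 = -1574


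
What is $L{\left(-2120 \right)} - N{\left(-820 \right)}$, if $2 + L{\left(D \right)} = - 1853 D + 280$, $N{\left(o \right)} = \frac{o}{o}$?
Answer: $3928637$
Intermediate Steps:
$N{\left(o \right)} = 1$
$L{\left(D \right)} = 278 - 1853 D$ ($L{\left(D \right)} = -2 - \left(-280 + 1853 D\right) = 278 - 1853 D$)
$L{\left(-2120 \right)} - N{\left(-820 \right)} = \left(278 - -3928360\right) - 1 = \left(278 + 3928360\right) - 1 = 3928638 - 1 = 3928637$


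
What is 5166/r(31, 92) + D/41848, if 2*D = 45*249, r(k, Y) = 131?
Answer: 433841391/10964176 ≈ 39.569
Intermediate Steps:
D = 11205/2 (D = (45*249)/2 = (½)*11205 = 11205/2 ≈ 5602.5)
5166/r(31, 92) + D/41848 = 5166/131 + (11205/2)/41848 = 5166*(1/131) + (11205/2)*(1/41848) = 5166/131 + 11205/83696 = 433841391/10964176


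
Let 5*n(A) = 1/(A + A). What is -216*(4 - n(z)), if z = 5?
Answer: -21492/25 ≈ -859.68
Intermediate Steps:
n(A) = 1/(10*A) (n(A) = 1/(5*(A + A)) = 1/(5*((2*A))) = (1/(2*A))/5 = 1/(10*A))
-216*(4 - n(z)) = -216*(4 - 1/(10*5)) = -216*(4 - 1*1/50) = -216*(4 - 1/50) = -216*199/50 = -21492/25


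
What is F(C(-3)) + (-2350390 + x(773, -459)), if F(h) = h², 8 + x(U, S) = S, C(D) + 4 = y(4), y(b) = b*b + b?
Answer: -2350601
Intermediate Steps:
y(b) = b + b² (y(b) = b² + b = b + b²)
C(D) = 16 (C(D) = -4 + 4*(1 + 4) = -4 + 4*5 = -4 + 20 = 16)
x(U, S) = -8 + S
F(C(-3)) + (-2350390 + x(773, -459)) = 16² + (-2350390 + (-8 - 459)) = 256 + (-2350390 - 467) = 256 - 2350857 = -2350601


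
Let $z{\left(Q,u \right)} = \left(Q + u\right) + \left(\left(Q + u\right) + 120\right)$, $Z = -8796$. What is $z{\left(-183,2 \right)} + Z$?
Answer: $-9038$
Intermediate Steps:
$z{\left(Q,u \right)} = 120 + 2 Q + 2 u$ ($z{\left(Q,u \right)} = \left(Q + u\right) + \left(120 + Q + u\right) = 120 + 2 Q + 2 u$)
$z{\left(-183,2 \right)} + Z = \left(120 + 2 \left(-183\right) + 2 \cdot 2\right) - 8796 = \left(120 - 366 + 4\right) - 8796 = -242 - 8796 = -9038$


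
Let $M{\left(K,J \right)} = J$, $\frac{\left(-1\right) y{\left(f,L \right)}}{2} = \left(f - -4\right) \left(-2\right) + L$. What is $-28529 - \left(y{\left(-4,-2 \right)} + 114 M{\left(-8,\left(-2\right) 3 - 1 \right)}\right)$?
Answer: $-27735$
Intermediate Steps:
$y{\left(f,L \right)} = 16 - 2 L + 4 f$ ($y{\left(f,L \right)} = - 2 \left(\left(f - -4\right) \left(-2\right) + L\right) = - 2 \left(\left(f + 4\right) \left(-2\right) + L\right) = - 2 \left(\left(4 + f\right) \left(-2\right) + L\right) = - 2 \left(\left(-8 - 2 f\right) + L\right) = - 2 \left(-8 + L - 2 f\right) = 16 - 2 L + 4 f$)
$-28529 - \left(y{\left(-4,-2 \right)} + 114 M{\left(-8,\left(-2\right) 3 - 1 \right)}\right) = -28529 - \left(\left(16 - -4 + 4 \left(-4\right)\right) + 114 \left(\left(-2\right) 3 - 1\right)\right) = -28529 - \left(\left(16 + 4 - 16\right) + 114 \left(-6 - 1\right)\right) = -28529 - \left(4 + 114 \left(-7\right)\right) = -28529 - \left(4 - 798\right) = -28529 - -794 = -28529 + 794 = -27735$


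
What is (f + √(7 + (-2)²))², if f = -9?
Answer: (9 - √11)² ≈ 32.301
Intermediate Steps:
(f + √(7 + (-2)²))² = (-9 + √(7 + (-2)²))² = (-9 + √(7 + 4))² = (-9 + √11)²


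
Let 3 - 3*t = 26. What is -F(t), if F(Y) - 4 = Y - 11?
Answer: 44/3 ≈ 14.667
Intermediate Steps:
t = -23/3 (t = 1 - 1/3*26 = 1 - 26/3 = -23/3 ≈ -7.6667)
F(Y) = -7 + Y (F(Y) = 4 + (Y - 11) = 4 + (-11 + Y) = -7 + Y)
-F(t) = -(-7 - 23/3) = -1*(-44/3) = 44/3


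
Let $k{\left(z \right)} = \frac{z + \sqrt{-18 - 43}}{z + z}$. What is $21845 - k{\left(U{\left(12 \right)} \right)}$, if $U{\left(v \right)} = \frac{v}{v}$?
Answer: $\frac{43689}{2} - \frac{i \sqrt{61}}{2} \approx 21845.0 - 3.9051 i$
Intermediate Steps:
$U{\left(v \right)} = 1$
$k{\left(z \right)} = \frac{z + i \sqrt{61}}{2 z}$ ($k{\left(z \right)} = \frac{z + \sqrt{-61}}{2 z} = \left(z + i \sqrt{61}\right) \frac{1}{2 z} = \frac{z + i \sqrt{61}}{2 z}$)
$21845 - k{\left(U{\left(12 \right)} \right)} = 21845 - \frac{1 + i \sqrt{61}}{2 \cdot 1} = 21845 - \frac{1}{2} \cdot 1 \left(1 + i \sqrt{61}\right) = 21845 - \left(\frac{1}{2} + \frac{i \sqrt{61}}{2}\right) = \frac{43689}{2} - \frac{i \sqrt{61}}{2}$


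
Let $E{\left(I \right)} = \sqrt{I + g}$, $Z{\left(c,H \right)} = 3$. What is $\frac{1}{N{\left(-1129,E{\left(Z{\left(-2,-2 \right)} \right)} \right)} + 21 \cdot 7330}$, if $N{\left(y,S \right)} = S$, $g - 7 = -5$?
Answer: $\frac{30786}{4738888979} - \frac{\sqrt{5}}{23694444895} \approx 6.4964 \cdot 10^{-6}$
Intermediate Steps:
$g = 2$ ($g = 7 - 5 = 2$)
$E{\left(I \right)} = \sqrt{2 + I}$ ($E{\left(I \right)} = \sqrt{I + 2} = \sqrt{2 + I}$)
$\frac{1}{N{\left(-1129,E{\left(Z{\left(-2,-2 \right)} \right)} \right)} + 21 \cdot 7330} = \frac{1}{\sqrt{2 + 3} + 21 \cdot 7330} = \frac{1}{\sqrt{5} + 153930} = \frac{1}{153930 + \sqrt{5}}$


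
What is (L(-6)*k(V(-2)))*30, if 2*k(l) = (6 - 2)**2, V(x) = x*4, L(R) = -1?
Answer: -240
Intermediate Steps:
V(x) = 4*x
k(l) = 8 (k(l) = (6 - 2)**2/2 = (1/2)*4**2 = (1/2)*16 = 8)
(L(-6)*k(V(-2)))*30 = -1*8*30 = -8*30 = -240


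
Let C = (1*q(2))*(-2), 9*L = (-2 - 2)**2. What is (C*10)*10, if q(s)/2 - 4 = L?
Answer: -20800/9 ≈ -2311.1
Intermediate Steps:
L = 16/9 (L = (-2 - 2)**2/9 = (1/9)*(-4)**2 = (1/9)*16 = 16/9 ≈ 1.7778)
q(s) = 104/9 (q(s) = 8 + 2*(16/9) = 8 + 32/9 = 104/9)
C = -208/9 (C = (1*(104/9))*(-2) = (104/9)*(-2) = -208/9 ≈ -23.111)
(C*10)*10 = -208/9*10*10 = -2080/9*10 = -20800/9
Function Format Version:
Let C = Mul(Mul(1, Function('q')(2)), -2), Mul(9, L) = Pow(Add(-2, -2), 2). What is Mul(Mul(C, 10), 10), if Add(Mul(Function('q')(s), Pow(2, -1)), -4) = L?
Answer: Rational(-20800, 9) ≈ -2311.1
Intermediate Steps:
L = Rational(16, 9) (L = Mul(Rational(1, 9), Pow(Add(-2, -2), 2)) = Mul(Rational(1, 9), Pow(-4, 2)) = Mul(Rational(1, 9), 16) = Rational(16, 9) ≈ 1.7778)
Function('q')(s) = Rational(104, 9) (Function('q')(s) = Add(8, Mul(2, Rational(16, 9))) = Add(8, Rational(32, 9)) = Rational(104, 9))
C = Rational(-208, 9) (C = Mul(Mul(1, Rational(104, 9)), -2) = Mul(Rational(104, 9), -2) = Rational(-208, 9) ≈ -23.111)
Mul(Mul(C, 10), 10) = Mul(Mul(Rational(-208, 9), 10), 10) = Mul(Rational(-2080, 9), 10) = Rational(-20800, 9)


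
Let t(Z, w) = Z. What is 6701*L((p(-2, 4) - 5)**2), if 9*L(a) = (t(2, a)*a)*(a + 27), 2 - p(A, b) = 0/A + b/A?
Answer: 375256/9 ≈ 41695.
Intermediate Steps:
p(A, b) = 2 - b/A (p(A, b) = 2 - (0/A + b/A) = 2 - (0 + b/A) = 2 - b/A)
L(a) = 2*a*(27 + a)/9 (L(a) = ((2*a)*(a + 27))/9 = ((2*a)*(27 + a))/9 = (2*a*(27 + a))/9 = 2*a*(27 + a)/9)
6701*L((p(-2, 4) - 5)**2) = 6701*(2*((2 - 1*4/(-2)) - 5)**2*(27 + ((2 - 1*4/(-2)) - 5)**2)/9) = 6701*(2*((2 - 1*4*(-1/2)) - 5)**2*(27 + ((2 - 1*4*(-1/2)) - 5)**2)/9) = 6701*(2*((2 + 2) - 5)**2*(27 + ((2 + 2) - 5)**2)/9) = 6701*(2*(4 - 5)**2*(27 + (4 - 5)**2)/9) = 6701*((2/9)*(-1)**2*(27 + (-1)**2)) = 6701*((2/9)*1*(27 + 1)) = 6701*((2/9)*1*28) = 6701*(56/9) = 375256/9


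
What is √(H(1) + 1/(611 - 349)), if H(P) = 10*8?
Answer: 3*√610198/262 ≈ 8.9445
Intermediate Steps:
H(P) = 80
√(H(1) + 1/(611 - 349)) = √(80 + 1/(611 - 349)) = √(80 + 1/262) = √(20961/262) = 3*√610198/262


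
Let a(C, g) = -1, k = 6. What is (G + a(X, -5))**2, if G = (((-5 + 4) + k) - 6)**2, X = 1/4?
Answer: 0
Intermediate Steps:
X = 1/4 ≈ 0.25000
G = 1 (G = (((-5 + 4) + 6) - 6)**2 = ((-1 + 6) - 6)**2 = (5 - 6)**2 = (-1)**2 = 1)
(G + a(X, -5))**2 = (1 - 1)**2 = 0**2 = 0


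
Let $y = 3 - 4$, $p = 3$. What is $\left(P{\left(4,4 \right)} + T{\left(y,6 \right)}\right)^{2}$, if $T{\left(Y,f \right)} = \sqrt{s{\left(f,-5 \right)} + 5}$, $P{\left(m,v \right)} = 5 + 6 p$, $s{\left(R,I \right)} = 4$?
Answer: $676$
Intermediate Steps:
$y = -1$ ($y = 3 - 4 = -1$)
$P{\left(m,v \right)} = 23$ ($P{\left(m,v \right)} = 5 + 6 \cdot 3 = 5 + 18 = 23$)
$T{\left(Y,f \right)} = 3$ ($T{\left(Y,f \right)} = \sqrt{4 + 5} = \sqrt{9} = 3$)
$\left(P{\left(4,4 \right)} + T{\left(y,6 \right)}\right)^{2} = \left(23 + 3\right)^{2} = 26^{2} = 676$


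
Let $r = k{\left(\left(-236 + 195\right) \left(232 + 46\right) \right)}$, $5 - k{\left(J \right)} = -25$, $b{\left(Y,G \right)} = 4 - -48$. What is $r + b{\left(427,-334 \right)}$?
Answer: $82$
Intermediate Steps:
$b{\left(Y,G \right)} = 52$ ($b{\left(Y,G \right)} = 4 + 48 = 52$)
$k{\left(J \right)} = 30$ ($k{\left(J \right)} = 5 - -25 = 5 + 25 = 30$)
$r = 30$
$r + b{\left(427,-334 \right)} = 30 + 52 = 82$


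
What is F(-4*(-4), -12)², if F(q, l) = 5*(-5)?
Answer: 625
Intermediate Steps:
F(q, l) = -25
F(-4*(-4), -12)² = (-25)² = 625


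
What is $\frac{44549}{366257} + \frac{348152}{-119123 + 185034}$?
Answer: $\frac{130449376203}{24140365127} \approx 5.4038$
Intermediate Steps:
$\frac{44549}{366257} + \frac{348152}{-119123 + 185034} = 44549 \cdot \frac{1}{366257} + \frac{348152}{65911} = \frac{44549}{366257} + 348152 \cdot \frac{1}{65911} = \frac{44549}{366257} + \frac{348152}{65911} = \frac{130449376203}{24140365127}$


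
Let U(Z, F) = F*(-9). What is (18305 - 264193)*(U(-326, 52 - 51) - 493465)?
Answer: 121339334912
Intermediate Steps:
U(Z, F) = -9*F
(18305 - 264193)*(U(-326, 52 - 51) - 493465) = (18305 - 264193)*(-9*(52 - 51) - 493465) = -245888*(-9*1 - 493465) = -245888*(-9 - 493465) = -245888*(-493474) = 121339334912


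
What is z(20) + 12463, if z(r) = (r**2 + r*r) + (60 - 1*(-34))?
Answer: 13357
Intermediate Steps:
z(r) = 94 + 2*r**2 (z(r) = (r**2 + r**2) + (60 + 34) = 2*r**2 + 94 = 94 + 2*r**2)
z(20) + 12463 = (94 + 2*20**2) + 12463 = (94 + 2*400) + 12463 = (94 + 800) + 12463 = 894 + 12463 = 13357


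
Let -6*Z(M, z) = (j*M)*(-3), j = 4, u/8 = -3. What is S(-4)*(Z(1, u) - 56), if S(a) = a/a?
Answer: -54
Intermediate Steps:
u = -24 (u = 8*(-3) = -24)
Z(M, z) = 2*M (Z(M, z) = -4*M*(-3)/6 = -(-2)*M = 2*M)
S(a) = 1
S(-4)*(Z(1, u) - 56) = 1*(2*1 - 56) = 1*(2 - 56) = 1*(-54) = -54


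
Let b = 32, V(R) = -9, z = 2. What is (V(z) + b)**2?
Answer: 529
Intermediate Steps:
(V(z) + b)**2 = (-9 + 32)**2 = 23**2 = 529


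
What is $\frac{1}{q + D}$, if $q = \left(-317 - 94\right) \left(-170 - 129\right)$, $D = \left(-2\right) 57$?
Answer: $\frac{1}{122775} \approx 8.145 \cdot 10^{-6}$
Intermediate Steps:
$D = -114$
$q = 122889$ ($q = \left(-411\right) \left(-299\right) = 122889$)
$\frac{1}{q + D} = \frac{1}{122889 - 114} = \frac{1}{122775}$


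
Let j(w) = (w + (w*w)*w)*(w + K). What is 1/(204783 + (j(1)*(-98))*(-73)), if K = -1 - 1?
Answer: 1/190475 ≈ 5.2500e-6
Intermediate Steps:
K = -2
j(w) = (-2 + w)*(w + w³) (j(w) = (w + (w*w)*w)*(w - 2) = (w + w²*w)*(-2 + w) = (w + w³)*(-2 + w) = (-2 + w)*(w + w³))
1/(204783 + (j(1)*(-98))*(-73)) = 1/(204783 + ((1*(-2 + 1 + 1³ - 2*1²))*(-98))*(-73)) = 1/(204783 + ((1*(-2 + 1 + 1 - 2*1))*(-98))*(-73)) = 1/(204783 + ((1*(-2 + 1 + 1 - 2))*(-98))*(-73)) = 1/(204783 + ((1*(-2))*(-98))*(-73)) = 1/(204783 - 2*(-98)*(-73)) = 1/(204783 + 196*(-73)) = 1/(204783 - 14308) = 1/190475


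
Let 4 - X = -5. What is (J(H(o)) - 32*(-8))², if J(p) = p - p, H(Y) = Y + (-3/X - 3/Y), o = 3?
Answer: 65536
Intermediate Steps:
X = 9 (X = 4 - 1*(-5) = 4 + 5 = 9)
H(Y) = -⅓ + Y - 3/Y (H(Y) = Y + (-3/9 - 3/Y) = Y + (-3*⅑ - 3/Y) = Y + (-⅓ - 3/Y) = -⅓ + Y - 3/Y)
J(p) = 0
(J(H(o)) - 32*(-8))² = (0 - 32*(-8))² = (0 + 256)² = 256² = 65536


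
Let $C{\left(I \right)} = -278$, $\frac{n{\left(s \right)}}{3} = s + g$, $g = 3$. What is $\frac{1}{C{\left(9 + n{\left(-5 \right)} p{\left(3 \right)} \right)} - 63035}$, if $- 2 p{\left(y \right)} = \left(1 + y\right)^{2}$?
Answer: $- \frac{1}{63313} \approx -1.5795 \cdot 10^{-5}$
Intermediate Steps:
$p{\left(y \right)} = - \frac{\left(1 + y\right)^{2}}{2}$
$n{\left(s \right)} = 9 + 3 s$ ($n{\left(s \right)} = 3 \left(s + 3\right) = 3 \left(3 + s\right) = 9 + 3 s$)
$\frac{1}{C{\left(9 + n{\left(-5 \right)} p{\left(3 \right)} \right)} - 63035} = \frac{1}{-278 - 63035} = \frac{1}{-63313} = - \frac{1}{63313}$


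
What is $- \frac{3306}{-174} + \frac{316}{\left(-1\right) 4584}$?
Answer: $\frac{21695}{1146} \approx 18.931$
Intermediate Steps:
$- \frac{3306}{-174} + \frac{316}{\left(-1\right) 4584} = \left(-3306\right) \left(- \frac{1}{174}\right) + \frac{316}{-4584} = 19 + 316 \left(- \frac{1}{4584}\right) = 19 - \frac{79}{1146} = \frac{21695}{1146}$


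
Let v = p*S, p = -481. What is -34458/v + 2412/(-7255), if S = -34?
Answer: -144719319/59324135 ≈ -2.4395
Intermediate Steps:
v = 16354 (v = -481*(-34) = 16354)
-34458/v + 2412/(-7255) = -34458/16354 + 2412/(-7255) = -34458*1/16354 + 2412*(-1/7255) = -17229/8177 - 2412/7255 = -144719319/59324135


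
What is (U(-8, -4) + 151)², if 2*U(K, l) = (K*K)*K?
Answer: 11025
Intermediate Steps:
U(K, l) = K³/2 (U(K, l) = ((K*K)*K)/2 = (K²*K)/2 = K³/2)
(U(-8, -4) + 151)² = ((½)*(-8)³ + 151)² = ((½)*(-512) + 151)² = (-256 + 151)² = (-105)² = 11025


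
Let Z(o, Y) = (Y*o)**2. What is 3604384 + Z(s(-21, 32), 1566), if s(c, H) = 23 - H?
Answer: 202245220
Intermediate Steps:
Z(o, Y) = Y**2*o**2
3604384 + Z(s(-21, 32), 1566) = 3604384 + 1566**2*(23 - 1*32)**2 = 3604384 + 2452356*(23 - 32)**2 = 3604384 + 2452356*(-9)**2 = 3604384 + 2452356*81 = 3604384 + 198640836 = 202245220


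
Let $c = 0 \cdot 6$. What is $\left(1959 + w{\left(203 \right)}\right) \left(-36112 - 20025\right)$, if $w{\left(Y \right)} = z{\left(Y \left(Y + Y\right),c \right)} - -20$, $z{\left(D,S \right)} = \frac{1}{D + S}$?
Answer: $- \frac{9156237903551}{82418} \approx -1.111 \cdot 10^{8}$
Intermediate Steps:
$c = 0$
$w{\left(Y \right)} = 20 + \frac{1}{2 Y^{2}}$ ($w{\left(Y \right)} = \frac{1}{Y \left(Y + Y\right) + 0} - -20 = \frac{1}{Y 2 Y + 0} + 20 = \frac{1}{2 Y^{2} + 0} + 20 = \frac{1}{2 Y^{2}} + 20 = 20 + \frac{1}{2 Y^{2}}$)
$\left(1959 + w{\left(203 \right)}\right) \left(-36112 - 20025\right) = \left(1959 + \left(20 + \frac{1}{2 \cdot 41209}\right)\right) \left(-36112 - 20025\right) = \left(1959 + \left(20 + \frac{1}{2} \cdot \frac{1}{41209}\right)\right) \left(-56137\right) = \left(1959 + \left(20 + \frac{1}{82418}\right)\right) \left(-56137\right) = \left(1959 + \frac{1648361}{82418}\right) \left(-56137\right) = \frac{163105223}{82418} \left(-56137\right) = - \frac{9156237903551}{82418}$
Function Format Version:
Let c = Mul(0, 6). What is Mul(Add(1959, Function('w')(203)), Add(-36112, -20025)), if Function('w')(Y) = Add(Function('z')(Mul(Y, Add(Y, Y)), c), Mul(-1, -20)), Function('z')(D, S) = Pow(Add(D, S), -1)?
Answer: Rational(-9156237903551, 82418) ≈ -1.1110e+8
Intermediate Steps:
c = 0
Function('w')(Y) = Add(20, Mul(Rational(1, 2), Pow(Y, -2))) (Function('w')(Y) = Add(Pow(Add(Mul(Y, Add(Y, Y)), 0), -1), Mul(-1, -20)) = Add(Pow(Add(Mul(Y, Mul(2, Y)), 0), -1), 20) = Add(Pow(Add(Mul(2, Pow(Y, 2)), 0), -1), 20) = Add(Pow(Mul(2, Pow(Y, 2)), -1), 20) = Add(Mul(Rational(1, 2), Pow(Y, -2)), 20) = Add(20, Mul(Rational(1, 2), Pow(Y, -2))))
Mul(Add(1959, Function('w')(203)), Add(-36112, -20025)) = Mul(Add(1959, Add(20, Mul(Rational(1, 2), Pow(203, -2)))), Add(-36112, -20025)) = Mul(Add(1959, Add(20, Mul(Rational(1, 2), Rational(1, 41209)))), -56137) = Mul(Add(1959, Add(20, Rational(1, 82418))), -56137) = Mul(Add(1959, Rational(1648361, 82418)), -56137) = Mul(Rational(163105223, 82418), -56137) = Rational(-9156237903551, 82418)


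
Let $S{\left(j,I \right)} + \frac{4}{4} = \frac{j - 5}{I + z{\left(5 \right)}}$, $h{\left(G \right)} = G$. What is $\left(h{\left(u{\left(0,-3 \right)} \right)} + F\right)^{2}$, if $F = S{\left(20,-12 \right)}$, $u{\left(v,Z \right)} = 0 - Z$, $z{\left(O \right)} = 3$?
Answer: $\frac{1}{9} \approx 0.11111$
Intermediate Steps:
$u{\left(v,Z \right)} = - Z$
$S{\left(j,I \right)} = -1 + \frac{-5 + j}{3 + I}$ ($S{\left(j,I \right)} = -1 + \frac{j - 5}{I + 3} = -1 + \frac{-5 + j}{3 + I}$)
$F = - \frac{8}{3}$ ($F = \frac{-8 + 20 - -12}{3 - 12} = \frac{-8 + 20 + 12}{-9} = \left(- \frac{1}{9}\right) 24 = - \frac{8}{3} \approx -2.6667$)
$\left(h{\left(u{\left(0,-3 \right)} \right)} + F\right)^{2} = \left(\left(-1\right) \left(-3\right) - \frac{8}{3}\right)^{2} = \left(3 - \frac{8}{3}\right)^{2} = \left(\frac{1}{3}\right)^{2} = \frac{1}{9}$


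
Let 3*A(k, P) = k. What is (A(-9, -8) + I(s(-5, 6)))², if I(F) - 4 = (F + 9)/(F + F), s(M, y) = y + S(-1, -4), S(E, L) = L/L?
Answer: 225/49 ≈ 4.5918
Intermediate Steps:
A(k, P) = k/3
S(E, L) = 1
s(M, y) = 1 + y (s(M, y) = y + 1 = 1 + y)
I(F) = 4 + (9 + F)/(2*F) (I(F) = 4 + (F + 9)/(F + F) = 4 + (9 + F)/((2*F)) = 4 + (9 + F)*(1/(2*F)) = 4 + (9 + F)/(2*F))
(A(-9, -8) + I(s(-5, 6)))² = ((⅓)*(-9) + 9*(1 + (1 + 6))/(2*(1 + 6)))² = (-3 + (9/2)*(1 + 7)/7)² = (-3 + (9/2)*(⅐)*8)² = (-3 + 36/7)² = (15/7)² = 225/49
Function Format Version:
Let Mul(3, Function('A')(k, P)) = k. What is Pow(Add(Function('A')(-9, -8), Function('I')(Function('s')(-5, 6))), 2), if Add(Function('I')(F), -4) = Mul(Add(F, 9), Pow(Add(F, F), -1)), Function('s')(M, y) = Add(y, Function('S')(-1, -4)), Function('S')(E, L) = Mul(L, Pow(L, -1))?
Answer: Rational(225, 49) ≈ 4.5918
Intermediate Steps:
Function('A')(k, P) = Mul(Rational(1, 3), k)
Function('S')(E, L) = 1
Function('s')(M, y) = Add(1, y) (Function('s')(M, y) = Add(y, 1) = Add(1, y))
Function('I')(F) = Add(4, Mul(Rational(1, 2), Pow(F, -1), Add(9, F))) (Function('I')(F) = Add(4, Mul(Add(F, 9), Pow(Add(F, F), -1))) = Add(4, Mul(Add(9, F), Pow(Mul(2, F), -1))) = Add(4, Mul(Add(9, F), Mul(Rational(1, 2), Pow(F, -1)))) = Add(4, Mul(Rational(1, 2), Pow(F, -1), Add(9, F))))
Pow(Add(Function('A')(-9, -8), Function('I')(Function('s')(-5, 6))), 2) = Pow(Add(Mul(Rational(1, 3), -9), Mul(Rational(9, 2), Pow(Add(1, 6), -1), Add(1, Add(1, 6)))), 2) = Pow(Add(-3, Mul(Rational(9, 2), Pow(7, -1), Add(1, 7))), 2) = Pow(Add(-3, Mul(Rational(9, 2), Rational(1, 7), 8)), 2) = Pow(Add(-3, Rational(36, 7)), 2) = Pow(Rational(15, 7), 2) = Rational(225, 49)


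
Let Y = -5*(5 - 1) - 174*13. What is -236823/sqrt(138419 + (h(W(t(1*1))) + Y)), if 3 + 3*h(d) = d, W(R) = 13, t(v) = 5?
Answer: -236823*sqrt(1225263)/408421 ≈ -641.85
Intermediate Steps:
h(d) = -1 + d/3
Y = -2282 (Y = -5*4 - 2262 = -20 - 2262 = -2282)
-236823/sqrt(138419 + (h(W(t(1*1))) + Y)) = -236823/sqrt(138419 + ((-1 + (1/3)*13) - 2282)) = -236823/sqrt(138419 + ((-1 + 13/3) - 2282)) = -236823/sqrt(138419 + (10/3 - 2282)) = -236823/sqrt(138419 - 6836/3) = -236823*sqrt(1225263)/408421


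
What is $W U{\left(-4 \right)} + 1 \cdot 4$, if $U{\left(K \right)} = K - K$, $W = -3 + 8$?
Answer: $4$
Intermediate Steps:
$W = 5$
$U{\left(K \right)} = 0$
$W U{\left(-4 \right)} + 1 \cdot 4 = 5 \cdot 0 + 1 \cdot 4 = 0 + 4 = 4$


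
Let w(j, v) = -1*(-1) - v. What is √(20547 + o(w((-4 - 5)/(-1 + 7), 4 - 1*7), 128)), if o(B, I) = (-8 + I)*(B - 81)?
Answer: √11307 ≈ 106.33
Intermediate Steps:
w(j, v) = 1 - v
o(B, I) = (-81 + B)*(-8 + I) (o(B, I) = (-8 + I)*(-81 + B) = (-81 + B)*(-8 + I))
√(20547 + o(w((-4 - 5)/(-1 + 7), 4 - 1*7), 128)) = √(20547 + (648 - 81*128 - 8*(1 - (4 - 1*7)) + (1 - (4 - 1*7))*128)) = √(20547 + (648 - 10368 - 8*(1 - (4 - 7)) + (1 - (4 - 7))*128)) = √(20547 + (648 - 10368 - 8*(1 - 1*(-3)) + (1 - 1*(-3))*128)) = √(20547 + (648 - 10368 - 8*(1 + 3) + (1 + 3)*128)) = √(20547 + (648 - 10368 - 8*4 + 4*128)) = √(20547 + (648 - 10368 - 32 + 512)) = √(20547 - 9240) = √11307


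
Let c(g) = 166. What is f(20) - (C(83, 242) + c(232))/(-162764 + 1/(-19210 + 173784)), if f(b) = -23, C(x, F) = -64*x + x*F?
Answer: -12807768061/559090723 ≈ -22.908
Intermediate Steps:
C(x, F) = -64*x + F*x
f(20) - (C(83, 242) + c(232))/(-162764 + 1/(-19210 + 173784)) = -23 - (83*(-64 + 242) + 166)/(-162764 + 1/(-19210 + 173784)) = -23 - (83*178 + 166)/(-162764 + 1/154574) = -23 - (14774 + 166)/(-162764 + 1/154574) = -23 - 14940/(-25159082535/154574) = -23 - 14940*(-154574)/25159082535 = -23 - 1*(-51318568/559090723) = -23 + 51318568/559090723 = -12807768061/559090723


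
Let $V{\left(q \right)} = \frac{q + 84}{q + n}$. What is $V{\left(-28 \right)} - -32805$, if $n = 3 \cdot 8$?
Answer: $32791$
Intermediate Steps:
$n = 24$
$V{\left(q \right)} = \frac{84 + q}{24 + q}$ ($V{\left(q \right)} = \frac{q + 84}{q + 24} = \frac{84 + q}{24 + q}$)
$V{\left(-28 \right)} - -32805 = \frac{84 - 28}{24 - 28} - -32805 = \frac{1}{-4} \cdot 56 + 32805 = \left(- \frac{1}{4}\right) 56 + 32805 = -14 + 32805 = 32791$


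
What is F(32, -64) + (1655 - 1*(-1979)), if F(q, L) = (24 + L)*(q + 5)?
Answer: 2154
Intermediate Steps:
F(q, L) = (5 + q)*(24 + L) (F(q, L) = (24 + L)*(5 + q) = (5 + q)*(24 + L))
F(32, -64) + (1655 - 1*(-1979)) = (120 + 5*(-64) + 24*32 - 64*32) + (1655 - 1*(-1979)) = (120 - 320 + 768 - 2048) + (1655 + 1979) = -1480 + 3634 = 2154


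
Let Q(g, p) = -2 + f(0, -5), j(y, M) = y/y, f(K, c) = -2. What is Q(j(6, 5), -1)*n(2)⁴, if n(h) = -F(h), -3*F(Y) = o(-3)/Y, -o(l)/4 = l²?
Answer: -5184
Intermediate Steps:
j(y, M) = 1
o(l) = -4*l²
Q(g, p) = -4 (Q(g, p) = -2 - 2 = -4)
F(Y) = 12/Y (F(Y) = -(-4*(-3)²)/(3*Y) = -(-4*9)/(3*Y) = -(-12)/Y = 12/Y)
n(h) = -12/h
Q(j(6, 5), -1)*n(2)⁴ = -4*(-12/2)⁴ = -4*(-12*½)⁴ = -4*(-6)⁴ = -4*1296 = -5184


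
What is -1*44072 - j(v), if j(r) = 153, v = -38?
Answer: -44225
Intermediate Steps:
-1*44072 - j(v) = -1*44072 - 1*153 = -44072 - 153 = -44225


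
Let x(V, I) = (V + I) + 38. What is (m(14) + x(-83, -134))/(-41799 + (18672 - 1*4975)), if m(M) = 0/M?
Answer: 179/28102 ≈ 0.0063697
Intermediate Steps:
m(M) = 0
x(V, I) = 38 + I + V (x(V, I) = (I + V) + 38 = 38 + I + V)
(m(14) + x(-83, -134))/(-41799 + (18672 - 1*4975)) = (0 + (38 - 134 - 83))/(-41799 + (18672 - 1*4975)) = (0 - 179)/(-41799 + (18672 - 4975)) = -179/(-41799 + 13697) = -179/(-28102) = -179*(-1/28102) = 179/28102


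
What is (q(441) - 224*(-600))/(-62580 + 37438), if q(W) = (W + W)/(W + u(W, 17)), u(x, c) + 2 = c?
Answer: -10214547/1910792 ≈ -5.3457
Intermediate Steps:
u(x, c) = -2 + c
q(W) = 2*W/(15 + W) (q(W) = (W + W)/(W + (-2 + 17)) = (2*W)/(W + 15) = (2*W)/(15 + W) = 2*W/(15 + W))
(q(441) - 224*(-600))/(-62580 + 37438) = (2*441/(15 + 441) - 224*(-600))/(-62580 + 37438) = (2*441/456 + 134400)/(-25142) = (2*441*(1/456) + 134400)*(-1/25142) = (147/76 + 134400)*(-1/25142) = (10214547/76)*(-1/25142) = -10214547/1910792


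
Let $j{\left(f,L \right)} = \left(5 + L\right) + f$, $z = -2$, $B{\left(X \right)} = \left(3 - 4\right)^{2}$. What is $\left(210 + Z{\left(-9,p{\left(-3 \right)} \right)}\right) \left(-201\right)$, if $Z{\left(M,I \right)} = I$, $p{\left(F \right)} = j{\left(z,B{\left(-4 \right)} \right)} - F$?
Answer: $-43617$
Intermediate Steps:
$B{\left(X \right)} = 1$ ($B{\left(X \right)} = \left(-1\right)^{2} = 1$)
$j{\left(f,L \right)} = 5 + L + f$
$p{\left(F \right)} = 4 - F$ ($p{\left(F \right)} = \left(5 + 1 - 2\right) - F = 4 - F$)
$\left(210 + Z{\left(-9,p{\left(-3 \right)} \right)}\right) \left(-201\right) = \left(210 + \left(4 - -3\right)\right) \left(-201\right) = \left(210 + \left(4 + 3\right)\right) \left(-201\right) = \left(210 + 7\right) \left(-201\right) = 217 \left(-201\right) = -43617$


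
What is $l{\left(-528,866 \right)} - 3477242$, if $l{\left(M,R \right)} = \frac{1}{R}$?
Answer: $- \frac{3011291571}{866} \approx -3.4772 \cdot 10^{6}$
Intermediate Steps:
$l{\left(-528,866 \right)} - 3477242 = \frac{1}{866} - 3477242 = - \frac{3011291571}{866}$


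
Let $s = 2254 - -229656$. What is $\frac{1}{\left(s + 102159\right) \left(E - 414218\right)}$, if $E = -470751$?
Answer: $- \frac{1}{295640708861} \approx -3.3825 \cdot 10^{-12}$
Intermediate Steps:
$s = 231910$ ($s = 2254 + 229656 = 231910$)
$\frac{1}{\left(s + 102159\right) \left(E - 414218\right)} = \frac{1}{\left(231910 + 102159\right) \left(-470751 - 414218\right)} = \frac{1}{334069 \left(-884969\right)} = \frac{1}{-295640708861} = - \frac{1}{295640708861}$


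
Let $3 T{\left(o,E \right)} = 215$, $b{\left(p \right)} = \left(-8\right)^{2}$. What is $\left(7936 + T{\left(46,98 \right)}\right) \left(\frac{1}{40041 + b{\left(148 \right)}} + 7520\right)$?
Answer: $\frac{2415028994941}{40105} \approx 6.0218 \cdot 10^{7}$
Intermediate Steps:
$b{\left(p \right)} = 64$
$T{\left(o,E \right)} = \frac{215}{3}$ ($T{\left(o,E \right)} = \frac{1}{3} \cdot 215 = \frac{215}{3}$)
$\left(7936 + T{\left(46,98 \right)}\right) \left(\frac{1}{40041 + b{\left(148 \right)}} + 7520\right) = \left(7936 + \frac{215}{3}\right) \left(\frac{1}{40041 + 64} + 7520\right) = \frac{24023 \left(\frac{1}{40105} + 7520\right)}{3} = \frac{24023}{3} \cdot \frac{301589601}{40105} = \frac{2415028994941}{40105}$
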